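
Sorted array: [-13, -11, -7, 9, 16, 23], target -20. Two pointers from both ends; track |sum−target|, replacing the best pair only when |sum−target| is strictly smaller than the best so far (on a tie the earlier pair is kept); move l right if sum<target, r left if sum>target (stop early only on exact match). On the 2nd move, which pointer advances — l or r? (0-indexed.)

l=0 r=5: -13+23=10 d=30 *, r--
l=0 r=4: -13+16=3 d=23 *, r--

r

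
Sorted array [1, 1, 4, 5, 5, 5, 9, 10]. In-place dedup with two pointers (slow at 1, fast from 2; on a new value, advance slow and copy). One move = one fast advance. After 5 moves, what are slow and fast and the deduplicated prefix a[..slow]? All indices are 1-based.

slow=3, fast=7, prefix=[1, 4, 5]

(s=1,f=2) a[fast]=1=a[slow] dup → fast++
(s=1,f=3) a[fast]=4≠a[slow]=1 write a[2]=4 → slow++,fast++
(s=2,f=4) a[fast]=5≠a[slow]=4 write a[3]=5 → slow++,fast++
(s=3,f=5) a[fast]=5=a[slow] dup → fast++
(s=3,f=6) a[fast]=5=a[slow] dup → fast++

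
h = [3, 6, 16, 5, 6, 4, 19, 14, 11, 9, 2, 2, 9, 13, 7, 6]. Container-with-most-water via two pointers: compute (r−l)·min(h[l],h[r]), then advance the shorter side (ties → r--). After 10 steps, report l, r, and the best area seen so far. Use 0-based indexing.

l=2, r=7, best area=143

[0,15] min(3,6)*15=45 best=45 * → l++
[1,15] min(6,6)*14=84 best=84 * → r--
[1,14] min(6,7)*13=78 best=84 → l++
[2,14] min(16,7)*12=84 best=84 → r--
[2,13] min(16,13)*11=143 best=143 * → r--
[2,12] min(16,9)*10=90 best=143 → r--
[2,11] min(16,2)*9=18 best=143 → r--
[2,10] min(16,2)*8=16 best=143 → r--
[2,9] min(16,9)*7=63 best=143 → r--
[2,8] min(16,11)*6=66 best=143 → r--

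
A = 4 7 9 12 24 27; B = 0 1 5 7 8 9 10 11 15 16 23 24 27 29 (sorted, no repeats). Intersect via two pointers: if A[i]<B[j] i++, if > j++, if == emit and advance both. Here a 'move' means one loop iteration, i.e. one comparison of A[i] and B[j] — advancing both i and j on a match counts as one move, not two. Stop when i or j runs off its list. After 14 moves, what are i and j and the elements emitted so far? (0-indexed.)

i=0 j=0: 4>0, j++
i=0 j=1: 4>1, j++
i=0 j=2: 4<5, i++
i=1 j=2: 7>5, j++
i=1 j=3: 7==7 emit, i++,j++
i=2 j=4: 9>8, j++
i=2 j=5: 9==9 emit, i++,j++
i=3 j=6: 12>10, j++
i=3 j=7: 12>11, j++
i=3 j=8: 12<15, i++
i=4 j=8: 24>15, j++
i=4 j=9: 24>16, j++
i=4 j=10: 24>23, j++
i=4 j=11: 24==24 emit, i++,j++

i=5, j=12, emitted=[7, 9, 24]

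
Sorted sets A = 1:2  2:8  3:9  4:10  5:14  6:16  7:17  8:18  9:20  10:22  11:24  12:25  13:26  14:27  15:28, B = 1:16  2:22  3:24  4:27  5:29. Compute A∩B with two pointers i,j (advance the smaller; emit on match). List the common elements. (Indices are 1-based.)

intersection = [16, 22, 24, 27]

[i=1,j=1] 2<16 → i++
[i=2,j=1] 8<16 → i++
[i=3,j=1] 9<16 → i++
[i=4,j=1] 10<16 → i++
[i=5,j=1] 14<16 → i++
[i=6,j=1] 16==16 emit → i++,j++
[i=7,j=2] 17<22 → i++
[i=8,j=2] 18<22 → i++
[i=9,j=2] 20<22 → i++
[i=10,j=2] 22==22 emit → i++,j++
[i=11,j=3] 24==24 emit → i++,j++
[i=12,j=4] 25<27 → i++
[i=13,j=4] 26<27 → i++
[i=14,j=4] 27==27 emit → i++,j++
[i=15,j=5] 28<29 → i++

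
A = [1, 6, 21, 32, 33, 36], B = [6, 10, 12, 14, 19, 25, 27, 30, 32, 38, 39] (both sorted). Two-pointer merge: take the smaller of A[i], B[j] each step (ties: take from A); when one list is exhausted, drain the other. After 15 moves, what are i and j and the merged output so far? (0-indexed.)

i=6, j=9, merged so far=[1, 6, 6, 10, 12, 14, 19, 21, 25, 27, 30, 32, 32, 33, 36]

[i=0,j=0] A[i]=1<=B[j]=6 take 1 → i++
[i=1,j=0] A[i]=6<=B[j]=6 take 6 → i++
[i=2,j=0] A[i]=21>B[j]=6 take 6 → j++
[i=2,j=1] A[i]=21>B[j]=10 take 10 → j++
[i=2,j=2] A[i]=21>B[j]=12 take 12 → j++
[i=2,j=3] A[i]=21>B[j]=14 take 14 → j++
[i=2,j=4] A[i]=21>B[j]=19 take 19 → j++
[i=2,j=5] A[i]=21<=B[j]=25 take 21 → i++
[i=3,j=5] A[i]=32>B[j]=25 take 25 → j++
[i=3,j=6] A[i]=32>B[j]=27 take 27 → j++
[i=3,j=7] A[i]=32>B[j]=30 take 30 → j++
[i=3,j=8] A[i]=32<=B[j]=32 take 32 → i++
[i=4,j=8] A[i]=33>B[j]=32 take 32 → j++
[i=4,j=9] A[i]=33<=B[j]=38 take 33 → i++
[i=5,j=9] A[i]=36<=B[j]=38 take 36 → i++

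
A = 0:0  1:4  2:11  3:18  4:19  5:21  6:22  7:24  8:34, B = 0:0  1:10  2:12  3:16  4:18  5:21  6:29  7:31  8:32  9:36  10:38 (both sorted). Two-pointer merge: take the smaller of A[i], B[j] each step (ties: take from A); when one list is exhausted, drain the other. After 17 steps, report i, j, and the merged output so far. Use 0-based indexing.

[i=0,j=0] A[i]=0<=B[j]=0 take 0 → i++
[i=1,j=0] A[i]=4>B[j]=0 take 0 → j++
[i=1,j=1] A[i]=4<=B[j]=10 take 4 → i++
[i=2,j=1] A[i]=11>B[j]=10 take 10 → j++
[i=2,j=2] A[i]=11<=B[j]=12 take 11 → i++
[i=3,j=2] A[i]=18>B[j]=12 take 12 → j++
[i=3,j=3] A[i]=18>B[j]=16 take 16 → j++
[i=3,j=4] A[i]=18<=B[j]=18 take 18 → i++
[i=4,j=4] A[i]=19>B[j]=18 take 18 → j++
[i=4,j=5] A[i]=19<=B[j]=21 take 19 → i++
[i=5,j=5] A[i]=21<=B[j]=21 take 21 → i++
[i=6,j=5] A[i]=22>B[j]=21 take 21 → j++
[i=6,j=6] A[i]=22<=B[j]=29 take 22 → i++
[i=7,j=6] A[i]=24<=B[j]=29 take 24 → i++
[i=8,j=6] A[i]=34>B[j]=29 take 29 → j++
[i=8,j=7] A[i]=34>B[j]=31 take 31 → j++
[i=8,j=8] A[i]=34>B[j]=32 take 32 → j++

i=8, j=9, merged so far=[0, 0, 4, 10, 11, 12, 16, 18, 18, 19, 21, 21, 22, 24, 29, 31, 32]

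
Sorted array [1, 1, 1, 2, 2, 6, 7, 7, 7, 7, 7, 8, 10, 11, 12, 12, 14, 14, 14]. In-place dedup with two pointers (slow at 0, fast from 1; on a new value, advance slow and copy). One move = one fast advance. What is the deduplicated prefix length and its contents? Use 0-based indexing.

length 9; prefix = [1, 2, 6, 7, 8, 10, 11, 12, 14]

(s=0,f=1) a[fast]=1=a[slow] dup → fast++
(s=0,f=2) a[fast]=1=a[slow] dup → fast++
(s=0,f=3) a[fast]=2≠a[slow]=1 write a[1]=2 → slow++,fast++
(s=1,f=4) a[fast]=2=a[slow] dup → fast++
(s=1,f=5) a[fast]=6≠a[slow]=2 write a[2]=6 → slow++,fast++
(s=2,f=6) a[fast]=7≠a[slow]=6 write a[3]=7 → slow++,fast++
(s=3,f=7) a[fast]=7=a[slow] dup → fast++
(s=3,f=8) a[fast]=7=a[slow] dup → fast++
(s=3,f=9) a[fast]=7=a[slow] dup → fast++
(s=3,f=10) a[fast]=7=a[slow] dup → fast++
(s=3,f=11) a[fast]=8≠a[slow]=7 write a[4]=8 → slow++,fast++
(s=4,f=12) a[fast]=10≠a[slow]=8 write a[5]=10 → slow++,fast++
(s=5,f=13) a[fast]=11≠a[slow]=10 write a[6]=11 → slow++,fast++
(s=6,f=14) a[fast]=12≠a[slow]=11 write a[7]=12 → slow++,fast++
(s=7,f=15) a[fast]=12=a[slow] dup → fast++
(s=7,f=16) a[fast]=14≠a[slow]=12 write a[8]=14 → slow++,fast++
(s=8,f=17) a[fast]=14=a[slow] dup → fast++
(s=8,f=18) a[fast]=14=a[slow] dup → fast++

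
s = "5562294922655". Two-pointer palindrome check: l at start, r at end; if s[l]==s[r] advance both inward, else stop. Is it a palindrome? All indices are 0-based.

l=0 r=12: '5'=='5', l++,r--
l=1 r=11: '5'=='5', l++,r--
l=2 r=10: '6'=='6', l++,r--
l=3 r=9: '2'=='2', l++,r--
l=4 r=8: '2'=='2', l++,r--
l=5 r=7: '9'=='9', l++,r--

palindrome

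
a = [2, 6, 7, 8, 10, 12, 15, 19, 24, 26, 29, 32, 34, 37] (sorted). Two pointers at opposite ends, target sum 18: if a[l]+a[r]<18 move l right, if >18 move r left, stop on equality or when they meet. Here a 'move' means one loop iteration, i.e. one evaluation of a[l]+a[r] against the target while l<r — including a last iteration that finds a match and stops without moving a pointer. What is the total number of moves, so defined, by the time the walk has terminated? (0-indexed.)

l=0 r=13: 2+37=39 >18, r--
l=0 r=12: 2+34=36 >18, r--
l=0 r=11: 2+32=34 >18, r--
l=0 r=10: 2+29=31 >18, r--
l=0 r=9: 2+26=28 >18, r--
l=0 r=8: 2+24=26 >18, r--
l=0 r=7: 2+19=21 >18, r--
l=0 r=6: 2+15=17 <18, l++
l=1 r=6: 6+15=21 >18, r--
l=1 r=5: 6+12=18, found

10 moves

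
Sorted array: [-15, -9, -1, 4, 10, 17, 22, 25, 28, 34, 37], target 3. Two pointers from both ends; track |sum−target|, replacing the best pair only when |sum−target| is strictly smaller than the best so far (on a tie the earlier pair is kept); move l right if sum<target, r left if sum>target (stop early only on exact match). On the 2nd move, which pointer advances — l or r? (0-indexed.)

[0,10] -15+37=22 d=19 * → r--
[0,9] -15+34=19 d=16 * → r--

r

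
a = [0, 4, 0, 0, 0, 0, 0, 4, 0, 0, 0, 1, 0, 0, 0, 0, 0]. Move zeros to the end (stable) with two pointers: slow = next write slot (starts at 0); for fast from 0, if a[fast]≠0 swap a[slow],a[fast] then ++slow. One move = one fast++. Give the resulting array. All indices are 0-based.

[4, 4, 1, 0, 0, 0, 0, 0, 0, 0, 0, 0, 0, 0, 0, 0, 0]

(s=0,f=0) a[fast]=0 → fast++
(s=0,f=1) a[fast]=4≠0 swap→a[0]=4 → slow++,fast++
(s=1,f=2) a[fast]=0 → fast++
(s=1,f=3) a[fast]=0 → fast++
(s=1,f=4) a[fast]=0 → fast++
(s=1,f=5) a[fast]=0 → fast++
(s=1,f=6) a[fast]=0 → fast++
(s=1,f=7) a[fast]=4≠0 swap→a[1]=4 → slow++,fast++
(s=2,f=8) a[fast]=0 → fast++
(s=2,f=9) a[fast]=0 → fast++
(s=2,f=10) a[fast]=0 → fast++
(s=2,f=11) a[fast]=1≠0 swap→a[2]=1 → slow++,fast++
(s=3,f=12) a[fast]=0 → fast++
(s=3,f=13) a[fast]=0 → fast++
(s=3,f=14) a[fast]=0 → fast++
(s=3,f=15) a[fast]=0 → fast++
(s=3,f=16) a[fast]=0 → fast++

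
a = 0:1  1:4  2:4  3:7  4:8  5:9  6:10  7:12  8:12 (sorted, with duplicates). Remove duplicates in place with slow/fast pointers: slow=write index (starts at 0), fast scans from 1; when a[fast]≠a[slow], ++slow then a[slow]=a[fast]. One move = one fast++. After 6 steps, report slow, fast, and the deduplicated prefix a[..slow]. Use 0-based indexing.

slow=5, fast=7, prefix=[1, 4, 7, 8, 9, 10]

(s=0,f=1) a[fast]=4≠a[slow]=1 write a[1]=4 → slow++,fast++
(s=1,f=2) a[fast]=4=a[slow] dup → fast++
(s=1,f=3) a[fast]=7≠a[slow]=4 write a[2]=7 → slow++,fast++
(s=2,f=4) a[fast]=8≠a[slow]=7 write a[3]=8 → slow++,fast++
(s=3,f=5) a[fast]=9≠a[slow]=8 write a[4]=9 → slow++,fast++
(s=4,f=6) a[fast]=10≠a[slow]=9 write a[5]=10 → slow++,fast++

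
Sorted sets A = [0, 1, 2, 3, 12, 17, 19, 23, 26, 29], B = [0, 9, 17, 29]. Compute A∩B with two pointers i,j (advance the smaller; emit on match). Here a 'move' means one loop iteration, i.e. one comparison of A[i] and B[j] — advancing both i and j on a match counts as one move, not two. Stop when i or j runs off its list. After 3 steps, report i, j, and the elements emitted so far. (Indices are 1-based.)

i=1 j=1: 0==0 emit, i++,j++
i=2 j=2: 1<9, i++
i=3 j=2: 2<9, i++

i=4, j=2, emitted=[0]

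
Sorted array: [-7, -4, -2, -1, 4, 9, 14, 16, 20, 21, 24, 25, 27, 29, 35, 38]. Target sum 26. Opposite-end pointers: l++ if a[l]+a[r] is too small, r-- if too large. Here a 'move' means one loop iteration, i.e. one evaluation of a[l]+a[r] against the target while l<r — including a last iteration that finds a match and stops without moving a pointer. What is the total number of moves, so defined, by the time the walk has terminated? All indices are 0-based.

[0,15] -7+38=31 >26 → r--
[0,14] -7+35=28 >26 → r--
[0,13] -7+29=22 <26 → l++
[1,13] -4+29=25 <26 → l++
[2,13] -2+29=27 >26 → r--
[2,12] -2+27=25 <26 → l++
[3,12] -1+27=26 → found

7 moves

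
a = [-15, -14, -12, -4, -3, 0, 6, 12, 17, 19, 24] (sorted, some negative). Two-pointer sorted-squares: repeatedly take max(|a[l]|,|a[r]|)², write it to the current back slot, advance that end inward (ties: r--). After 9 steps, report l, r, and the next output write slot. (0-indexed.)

l=4, r=5, next write slot=1

l=0 r=10: |-15|<=|24| out[10]=576, r--
l=0 r=9: |-15|<=|19| out[9]=361, r--
l=0 r=8: |-15|<=|17| out[8]=289, r--
l=0 r=7: |-15|>|12| out[7]=225, l++
l=1 r=7: |-14|>|12| out[6]=196, l++
l=2 r=7: |-12|<=|12| out[5]=144, r--
l=2 r=6: |-12|>|6| out[4]=144, l++
l=3 r=6: |-4|<=|6| out[3]=36, r--
l=3 r=5: |-4|>|0| out[2]=16, l++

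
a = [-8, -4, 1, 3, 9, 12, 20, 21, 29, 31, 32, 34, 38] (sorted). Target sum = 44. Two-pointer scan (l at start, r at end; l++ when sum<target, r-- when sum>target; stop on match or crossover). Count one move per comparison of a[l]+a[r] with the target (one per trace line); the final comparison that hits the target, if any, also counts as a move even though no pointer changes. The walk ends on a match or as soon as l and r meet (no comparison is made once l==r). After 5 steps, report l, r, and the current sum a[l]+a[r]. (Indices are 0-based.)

l=4, r=11, sum=43

l=0 r=12: -8+38=30 <44, l++
l=1 r=12: -4+38=34 <44, l++
l=2 r=12: 1+38=39 <44, l++
l=3 r=12: 3+38=41 <44, l++
l=4 r=12: 9+38=47 >44, r--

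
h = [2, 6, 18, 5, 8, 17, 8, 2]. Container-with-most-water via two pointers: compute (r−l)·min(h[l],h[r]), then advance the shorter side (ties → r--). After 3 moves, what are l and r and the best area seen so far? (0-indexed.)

[0,7] min(2,2)*7=14 best=14 * → r--
[0,6] min(2,8)*6=12 best=14 → l++
[1,6] min(6,8)*5=30 best=30 * → l++

l=2, r=6, best area=30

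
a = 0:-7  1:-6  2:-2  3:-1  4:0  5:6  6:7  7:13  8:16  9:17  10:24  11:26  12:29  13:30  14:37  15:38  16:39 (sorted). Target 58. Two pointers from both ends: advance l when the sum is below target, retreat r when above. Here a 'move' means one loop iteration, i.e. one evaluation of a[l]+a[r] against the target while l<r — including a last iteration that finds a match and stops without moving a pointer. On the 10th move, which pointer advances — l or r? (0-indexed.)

l

l=0 r=16: -7+39=32 <58, l++
l=1 r=16: -6+39=33 <58, l++
l=2 r=16: -2+39=37 <58, l++
l=3 r=16: -1+39=38 <58, l++
l=4 r=16: 0+39=39 <58, l++
l=5 r=16: 6+39=45 <58, l++
l=6 r=16: 7+39=46 <58, l++
l=7 r=16: 13+39=52 <58, l++
l=8 r=16: 16+39=55 <58, l++
l=9 r=16: 17+39=56 <58, l++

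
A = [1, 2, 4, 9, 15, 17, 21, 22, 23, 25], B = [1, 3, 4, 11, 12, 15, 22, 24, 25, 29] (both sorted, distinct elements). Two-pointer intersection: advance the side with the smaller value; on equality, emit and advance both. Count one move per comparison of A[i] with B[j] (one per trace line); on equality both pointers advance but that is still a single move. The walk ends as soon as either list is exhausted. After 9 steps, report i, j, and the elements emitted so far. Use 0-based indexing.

i=6, j=6, emitted=[1, 4, 15]

[i=0,j=0] 1==1 emit → i++,j++
[i=1,j=1] 2<3 → i++
[i=2,j=1] 4>3 → j++
[i=2,j=2] 4==4 emit → i++,j++
[i=3,j=3] 9<11 → i++
[i=4,j=3] 15>11 → j++
[i=4,j=4] 15>12 → j++
[i=4,j=5] 15==15 emit → i++,j++
[i=5,j=6] 17<22 → i++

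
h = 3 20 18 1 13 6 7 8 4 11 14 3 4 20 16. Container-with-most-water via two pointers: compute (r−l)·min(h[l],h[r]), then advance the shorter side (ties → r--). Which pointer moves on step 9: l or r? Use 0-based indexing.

r

[0,14] min(3,16)*14=42 best=42 * → l++
[1,14] min(20,16)*13=208 best=208 * → r--
[1,13] min(20,20)*12=240 best=240 * → r--
[1,12] min(20,4)*11=44 best=240 → r--
[1,11] min(20,3)*10=30 best=240 → r--
[1,10] min(20,14)*9=126 best=240 → r--
[1,9] min(20,11)*8=88 best=240 → r--
[1,8] min(20,4)*7=28 best=240 → r--
[1,7] min(20,8)*6=48 best=240 → r--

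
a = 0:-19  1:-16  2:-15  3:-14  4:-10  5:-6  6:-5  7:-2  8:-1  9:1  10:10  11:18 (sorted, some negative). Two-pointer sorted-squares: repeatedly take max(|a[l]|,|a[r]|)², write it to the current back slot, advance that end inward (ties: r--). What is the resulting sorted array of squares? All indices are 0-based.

[1, 1, 4, 25, 36, 100, 100, 196, 225, 256, 324, 361]

l=0 r=11: |-19|>|18| out[11]=361, l++
l=1 r=11: |-16|<=|18| out[10]=324, r--
l=1 r=10: |-16|>|10| out[9]=256, l++
l=2 r=10: |-15|>|10| out[8]=225, l++
l=3 r=10: |-14|>|10| out[7]=196, l++
l=4 r=10: |-10|<=|10| out[6]=100, r--
l=4 r=9: |-10|>|1| out[5]=100, l++
l=5 r=9: |-6|>|1| out[4]=36, l++
l=6 r=9: |-5|>|1| out[3]=25, l++
l=7 r=9: |-2|>|1| out[2]=4, l++
l=8 r=9: |-1|<=|1| out[1]=1, r--
l=8 r=8: |-1|<=|-1| out[0]=1, r--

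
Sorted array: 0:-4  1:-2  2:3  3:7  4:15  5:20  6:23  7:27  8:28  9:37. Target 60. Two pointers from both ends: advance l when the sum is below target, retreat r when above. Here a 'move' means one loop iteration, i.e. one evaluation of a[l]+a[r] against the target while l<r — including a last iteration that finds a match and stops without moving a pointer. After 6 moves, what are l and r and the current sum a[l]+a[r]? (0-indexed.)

l=0 r=9: -4+37=33 <60, l++
l=1 r=9: -2+37=35 <60, l++
l=2 r=9: 3+37=40 <60, l++
l=3 r=9: 7+37=44 <60, l++
l=4 r=9: 15+37=52 <60, l++
l=5 r=9: 20+37=57 <60, l++

l=6, r=9, sum=60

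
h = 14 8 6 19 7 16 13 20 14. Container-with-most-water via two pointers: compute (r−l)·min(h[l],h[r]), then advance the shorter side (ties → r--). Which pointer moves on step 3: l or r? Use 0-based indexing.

l=0 r=8: min(14,14)*8=112 best=112 *, r--
l=0 r=7: min(14,20)*7=98 best=112, l++
l=1 r=7: min(8,20)*6=48 best=112, l++

l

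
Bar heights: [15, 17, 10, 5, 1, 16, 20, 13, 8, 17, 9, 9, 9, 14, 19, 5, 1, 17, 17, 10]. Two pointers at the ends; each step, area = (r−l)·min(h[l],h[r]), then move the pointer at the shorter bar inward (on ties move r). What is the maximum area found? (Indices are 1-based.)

max area = 289

l=1 r=20: min(15,10)*19=190 best=190 *, r--
l=1 r=19: min(15,17)*18=270 best=270 *, l++
l=2 r=19: min(17,17)*17=289 best=289 *, r--
l=2 r=18: min(17,17)*16=272 best=289, r--
l=2 r=17: min(17,1)*15=15 best=289, r--
l=2 r=16: min(17,5)*14=70 best=289, r--
l=2 r=15: min(17,19)*13=221 best=289, l++
l=3 r=15: min(10,19)*12=120 best=289, l++
l=4 r=15: min(5,19)*11=55 best=289, l++
l=5 r=15: min(1,19)*10=10 best=289, l++
l=6 r=15: min(16,19)*9=144 best=289, l++
l=7 r=15: min(20,19)*8=152 best=289, r--
l=7 r=14: min(20,14)*7=98 best=289, r--
l=7 r=13: min(20,9)*6=54 best=289, r--
l=7 r=12: min(20,9)*5=45 best=289, r--
l=7 r=11: min(20,9)*4=36 best=289, r--
l=7 r=10: min(20,17)*3=51 best=289, r--
l=7 r=9: min(20,8)*2=16 best=289, r--
l=7 r=8: min(20,13)*1=13 best=289, r--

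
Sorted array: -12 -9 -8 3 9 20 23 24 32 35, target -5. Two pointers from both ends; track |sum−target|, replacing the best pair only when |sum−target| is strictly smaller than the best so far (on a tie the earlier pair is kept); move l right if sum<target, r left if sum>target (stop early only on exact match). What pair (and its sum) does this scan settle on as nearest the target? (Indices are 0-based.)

pair (-8, 3) with sum -5 (|Δ|=0)

[0,9] -12+35=23 d=28 * → r--
[0,8] -12+32=20 d=25 * → r--
[0,7] -12+24=12 d=17 * → r--
[0,6] -12+23=11 d=16 * → r--
[0,5] -12+20=8 d=13 * → r--
[0,4] -12+9=-3 d=2 * → r--
[0,3] -12+3=-9 d=4 → l++
[1,3] -9+3=-6 d=1 * → l++
[2,3] -8+3=-5 d=0 * → stop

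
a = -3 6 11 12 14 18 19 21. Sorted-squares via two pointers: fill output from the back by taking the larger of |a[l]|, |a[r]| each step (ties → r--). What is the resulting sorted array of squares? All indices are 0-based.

l=0 r=7: |-3|<=|21| out[7]=441, r--
l=0 r=6: |-3|<=|19| out[6]=361, r--
l=0 r=5: |-3|<=|18| out[5]=324, r--
l=0 r=4: |-3|<=|14| out[4]=196, r--
l=0 r=3: |-3|<=|12| out[3]=144, r--
l=0 r=2: |-3|<=|11| out[2]=121, r--
l=0 r=1: |-3|<=|6| out[1]=36, r--
l=0 r=0: |-3|<=|-3| out[0]=9, r--

[9, 36, 121, 144, 196, 324, 361, 441]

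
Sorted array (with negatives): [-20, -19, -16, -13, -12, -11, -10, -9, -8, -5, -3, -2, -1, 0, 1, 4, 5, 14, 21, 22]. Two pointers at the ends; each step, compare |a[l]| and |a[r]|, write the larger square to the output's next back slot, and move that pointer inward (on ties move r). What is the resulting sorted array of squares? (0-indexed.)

[0, 1, 1, 4, 9, 16, 25, 25, 64, 81, 100, 121, 144, 169, 196, 256, 361, 400, 441, 484]

[0,19] |-20|<=|22| out[19]=484 → r--
[0,18] |-20|<=|21| out[18]=441 → r--
[0,17] |-20|>|14| out[17]=400 → l++
[1,17] |-19|>|14| out[16]=361 → l++
[2,17] |-16|>|14| out[15]=256 → l++
[3,17] |-13|<=|14| out[14]=196 → r--
[3,16] |-13|>|5| out[13]=169 → l++
[4,16] |-12|>|5| out[12]=144 → l++
[5,16] |-11|>|5| out[11]=121 → l++
[6,16] |-10|>|5| out[10]=100 → l++
[7,16] |-9|>|5| out[9]=81 → l++
[8,16] |-8|>|5| out[8]=64 → l++
[9,16] |-5|<=|5| out[7]=25 → r--
[9,15] |-5|>|4| out[6]=25 → l++
[10,15] |-3|<=|4| out[5]=16 → r--
[10,14] |-3|>|1| out[4]=9 → l++
[11,14] |-2|>|1| out[3]=4 → l++
[12,14] |-1|<=|1| out[2]=1 → r--
[12,13] |-1|>|0| out[1]=1 → l++
[13,13] |0|<=|0| out[0]=0 → r--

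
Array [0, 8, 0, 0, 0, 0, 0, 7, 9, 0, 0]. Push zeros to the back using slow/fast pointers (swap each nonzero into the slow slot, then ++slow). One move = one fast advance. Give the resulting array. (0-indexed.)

[8, 7, 9, 0, 0, 0, 0, 0, 0, 0, 0]

(s=0,f=0) a[fast]=0 → fast++
(s=0,f=1) a[fast]=8≠0 swap→a[0]=8 → slow++,fast++
(s=1,f=2) a[fast]=0 → fast++
(s=1,f=3) a[fast]=0 → fast++
(s=1,f=4) a[fast]=0 → fast++
(s=1,f=5) a[fast]=0 → fast++
(s=1,f=6) a[fast]=0 → fast++
(s=1,f=7) a[fast]=7≠0 swap→a[1]=7 → slow++,fast++
(s=2,f=8) a[fast]=9≠0 swap→a[2]=9 → slow++,fast++
(s=3,f=9) a[fast]=0 → fast++
(s=3,f=10) a[fast]=0 → fast++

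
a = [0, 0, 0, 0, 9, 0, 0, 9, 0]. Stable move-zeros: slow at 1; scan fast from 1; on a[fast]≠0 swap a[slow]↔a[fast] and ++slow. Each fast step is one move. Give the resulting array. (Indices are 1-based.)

(s=1,f=1) a[fast]=0 → fast++
(s=1,f=2) a[fast]=0 → fast++
(s=1,f=3) a[fast]=0 → fast++
(s=1,f=4) a[fast]=0 → fast++
(s=1,f=5) a[fast]=9≠0 swap→a[1]=9 → slow++,fast++
(s=2,f=6) a[fast]=0 → fast++
(s=2,f=7) a[fast]=0 → fast++
(s=2,f=8) a[fast]=9≠0 swap→a[2]=9 → slow++,fast++
(s=3,f=9) a[fast]=0 → fast++

[9, 9, 0, 0, 0, 0, 0, 0, 0]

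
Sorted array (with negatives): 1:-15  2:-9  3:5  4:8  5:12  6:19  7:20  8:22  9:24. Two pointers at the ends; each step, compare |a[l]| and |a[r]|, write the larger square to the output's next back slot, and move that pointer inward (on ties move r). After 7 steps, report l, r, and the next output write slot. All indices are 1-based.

l=1 r=9: |-15|<=|24| out[9]=576, r--
l=1 r=8: |-15|<=|22| out[8]=484, r--
l=1 r=7: |-15|<=|20| out[7]=400, r--
l=1 r=6: |-15|<=|19| out[6]=361, r--
l=1 r=5: |-15|>|12| out[5]=225, l++
l=2 r=5: |-9|<=|12| out[4]=144, r--
l=2 r=4: |-9|>|8| out[3]=81, l++

l=3, r=4, next write slot=2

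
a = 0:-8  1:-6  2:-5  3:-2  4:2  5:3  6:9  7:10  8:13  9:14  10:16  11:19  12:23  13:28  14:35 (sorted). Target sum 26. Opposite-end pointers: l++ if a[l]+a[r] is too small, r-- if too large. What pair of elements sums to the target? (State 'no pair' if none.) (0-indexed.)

l=0 r=14: -8+35=27 >26, r--
l=0 r=13: -8+28=20 <26, l++
l=1 r=13: -6+28=22 <26, l++
l=2 r=13: -5+28=23 <26, l++
l=3 r=13: -2+28=26, found

(-2, 28)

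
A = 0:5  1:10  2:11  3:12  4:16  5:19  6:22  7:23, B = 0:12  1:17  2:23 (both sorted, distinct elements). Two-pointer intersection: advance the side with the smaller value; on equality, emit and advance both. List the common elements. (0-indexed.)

i=0 j=0: 5<12, i++
i=1 j=0: 10<12, i++
i=2 j=0: 11<12, i++
i=3 j=0: 12==12 emit, i++,j++
i=4 j=1: 16<17, i++
i=5 j=1: 19>17, j++
i=5 j=2: 19<23, i++
i=6 j=2: 22<23, i++
i=7 j=2: 23==23 emit, i++,j++

intersection = [12, 23]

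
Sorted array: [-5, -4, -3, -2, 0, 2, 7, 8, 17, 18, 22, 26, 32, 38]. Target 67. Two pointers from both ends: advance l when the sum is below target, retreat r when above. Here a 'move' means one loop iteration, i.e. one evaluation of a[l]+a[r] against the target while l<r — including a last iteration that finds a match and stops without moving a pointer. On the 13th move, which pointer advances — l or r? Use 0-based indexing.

r

l=0 r=13: -5+38=33 <67, l++
l=1 r=13: -4+38=34 <67, l++
l=2 r=13: -3+38=35 <67, l++
l=3 r=13: -2+38=36 <67, l++
l=4 r=13: 0+38=38 <67, l++
l=5 r=13: 2+38=40 <67, l++
l=6 r=13: 7+38=45 <67, l++
l=7 r=13: 8+38=46 <67, l++
l=8 r=13: 17+38=55 <67, l++
l=9 r=13: 18+38=56 <67, l++
l=10 r=13: 22+38=60 <67, l++
l=11 r=13: 26+38=64 <67, l++
l=12 r=13: 32+38=70 >67, r--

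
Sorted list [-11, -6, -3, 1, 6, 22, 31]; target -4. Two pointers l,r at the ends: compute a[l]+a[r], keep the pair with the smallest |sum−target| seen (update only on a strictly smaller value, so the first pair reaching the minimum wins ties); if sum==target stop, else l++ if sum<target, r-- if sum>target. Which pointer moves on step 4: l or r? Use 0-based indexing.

r

l=0 r=6: -11+31=20 d=24 *, r--
l=0 r=5: -11+22=11 d=15 *, r--
l=0 r=4: -11+6=-5 d=1 *, l++
l=1 r=4: -6+6=0 d=4, r--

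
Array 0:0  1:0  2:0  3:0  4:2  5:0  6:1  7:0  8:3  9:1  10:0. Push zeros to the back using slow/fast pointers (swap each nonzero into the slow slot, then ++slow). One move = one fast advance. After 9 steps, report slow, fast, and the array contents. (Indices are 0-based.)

(s=0,f=0) a[fast]=0 → fast++
(s=0,f=1) a[fast]=0 → fast++
(s=0,f=2) a[fast]=0 → fast++
(s=0,f=3) a[fast]=0 → fast++
(s=0,f=4) a[fast]=2≠0 swap→a[0]=2 → slow++,fast++
(s=1,f=5) a[fast]=0 → fast++
(s=1,f=6) a[fast]=1≠0 swap→a[1]=1 → slow++,fast++
(s=2,f=7) a[fast]=0 → fast++
(s=2,f=8) a[fast]=3≠0 swap→a[2]=3 → slow++,fast++

slow=3, fast=9, a=[2, 1, 3, 0, 0, 0, 0, 0, 0, 1, 0]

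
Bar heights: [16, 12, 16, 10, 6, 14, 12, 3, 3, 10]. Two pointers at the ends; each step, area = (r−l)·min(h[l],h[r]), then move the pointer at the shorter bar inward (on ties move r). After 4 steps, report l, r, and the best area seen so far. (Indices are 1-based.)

[1,10] min(16,10)*9=90 best=90 * → r--
[1,9] min(16,3)*8=24 best=90 → r--
[1,8] min(16,3)*7=21 best=90 → r--
[1,7] min(16,12)*6=72 best=90 → r--

l=1, r=6, best area=90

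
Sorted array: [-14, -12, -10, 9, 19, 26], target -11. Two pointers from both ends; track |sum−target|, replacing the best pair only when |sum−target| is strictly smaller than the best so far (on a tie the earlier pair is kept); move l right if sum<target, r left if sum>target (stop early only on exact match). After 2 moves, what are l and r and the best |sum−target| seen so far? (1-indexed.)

l=1, r=4, best |Δ|=16

l=1 r=6: -14+26=12 d=23 *, r--
l=1 r=5: -14+19=5 d=16 *, r--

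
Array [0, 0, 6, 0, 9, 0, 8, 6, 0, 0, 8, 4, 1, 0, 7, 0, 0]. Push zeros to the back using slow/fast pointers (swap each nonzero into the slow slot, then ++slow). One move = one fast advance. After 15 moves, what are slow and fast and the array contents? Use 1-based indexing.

(s=1,f=1) a[fast]=0 → fast++
(s=1,f=2) a[fast]=0 → fast++
(s=1,f=3) a[fast]=6≠0 swap→a[1]=6 → slow++,fast++
(s=2,f=4) a[fast]=0 → fast++
(s=2,f=5) a[fast]=9≠0 swap→a[2]=9 → slow++,fast++
(s=3,f=6) a[fast]=0 → fast++
(s=3,f=7) a[fast]=8≠0 swap→a[3]=8 → slow++,fast++
(s=4,f=8) a[fast]=6≠0 swap→a[4]=6 → slow++,fast++
(s=5,f=9) a[fast]=0 → fast++
(s=5,f=10) a[fast]=0 → fast++
(s=5,f=11) a[fast]=8≠0 swap→a[5]=8 → slow++,fast++
(s=6,f=12) a[fast]=4≠0 swap→a[6]=4 → slow++,fast++
(s=7,f=13) a[fast]=1≠0 swap→a[7]=1 → slow++,fast++
(s=8,f=14) a[fast]=0 → fast++
(s=8,f=15) a[fast]=7≠0 swap→a[8]=7 → slow++,fast++

slow=9, fast=16, a=[6, 9, 8, 6, 8, 4, 1, 7, 0, 0, 0, 0, 0, 0, 0, 0, 0]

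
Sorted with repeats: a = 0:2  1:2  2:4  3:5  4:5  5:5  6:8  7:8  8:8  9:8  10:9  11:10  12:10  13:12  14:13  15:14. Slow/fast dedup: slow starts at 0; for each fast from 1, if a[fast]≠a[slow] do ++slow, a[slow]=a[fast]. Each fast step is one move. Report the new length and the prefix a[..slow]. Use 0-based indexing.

length 9; prefix = [2, 4, 5, 8, 9, 10, 12, 13, 14]

(s=0,f=1) a[fast]=2=a[slow] dup → fast++
(s=0,f=2) a[fast]=4≠a[slow]=2 write a[1]=4 → slow++,fast++
(s=1,f=3) a[fast]=5≠a[slow]=4 write a[2]=5 → slow++,fast++
(s=2,f=4) a[fast]=5=a[slow] dup → fast++
(s=2,f=5) a[fast]=5=a[slow] dup → fast++
(s=2,f=6) a[fast]=8≠a[slow]=5 write a[3]=8 → slow++,fast++
(s=3,f=7) a[fast]=8=a[slow] dup → fast++
(s=3,f=8) a[fast]=8=a[slow] dup → fast++
(s=3,f=9) a[fast]=8=a[slow] dup → fast++
(s=3,f=10) a[fast]=9≠a[slow]=8 write a[4]=9 → slow++,fast++
(s=4,f=11) a[fast]=10≠a[slow]=9 write a[5]=10 → slow++,fast++
(s=5,f=12) a[fast]=10=a[slow] dup → fast++
(s=5,f=13) a[fast]=12≠a[slow]=10 write a[6]=12 → slow++,fast++
(s=6,f=14) a[fast]=13≠a[slow]=12 write a[7]=13 → slow++,fast++
(s=7,f=15) a[fast]=14≠a[slow]=13 write a[8]=14 → slow++,fast++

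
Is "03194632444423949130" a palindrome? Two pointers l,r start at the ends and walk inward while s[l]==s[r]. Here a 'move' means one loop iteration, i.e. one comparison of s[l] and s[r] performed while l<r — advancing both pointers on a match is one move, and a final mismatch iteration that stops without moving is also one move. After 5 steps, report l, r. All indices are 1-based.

l=1 r=20: '0'=='0', l++,r--
l=2 r=19: '3'=='3', l++,r--
l=3 r=18: '1'=='1', l++,r--
l=4 r=17: '9'=='9', l++,r--
l=5 r=16: '4'=='4', l++,r--

l=6, r=15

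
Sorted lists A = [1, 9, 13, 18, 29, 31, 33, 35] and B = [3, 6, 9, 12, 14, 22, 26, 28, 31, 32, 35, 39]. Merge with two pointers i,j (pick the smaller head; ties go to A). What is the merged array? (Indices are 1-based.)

[1, 3, 6, 9, 9, 12, 13, 14, 18, 22, 26, 28, 29, 31, 31, 32, 33, 35, 35, 39]

[i=1,j=1] A[i]=1<=B[j]=3 take 1 → i++
[i=2,j=1] A[i]=9>B[j]=3 take 3 → j++
[i=2,j=2] A[i]=9>B[j]=6 take 6 → j++
[i=2,j=3] A[i]=9<=B[j]=9 take 9 → i++
[i=3,j=3] A[i]=13>B[j]=9 take 9 → j++
[i=3,j=4] A[i]=13>B[j]=12 take 12 → j++
[i=3,j=5] A[i]=13<=B[j]=14 take 13 → i++
[i=4,j=5] A[i]=18>B[j]=14 take 14 → j++
[i=4,j=6] A[i]=18<=B[j]=22 take 18 → i++
[i=5,j=6] A[i]=29>B[j]=22 take 22 → j++
[i=5,j=7] A[i]=29>B[j]=26 take 26 → j++
[i=5,j=8] A[i]=29>B[j]=28 take 28 → j++
[i=5,j=9] A[i]=29<=B[j]=31 take 29 → i++
[i=6,j=9] A[i]=31<=B[j]=31 take 31 → i++
[i=7,j=9] A[i]=33>B[j]=31 take 31 → j++
[i=7,j=10] A[i]=33>B[j]=32 take 32 → j++
[i=7,j=11] A[i]=33<=B[j]=35 take 33 → i++
[i=8,j=11] A[i]=35<=B[j]=35 take 35 → i++
[i=9,j=11] A done, take B[j]=35 → j++
[i=9,j=12] A done, take B[j]=39 → j++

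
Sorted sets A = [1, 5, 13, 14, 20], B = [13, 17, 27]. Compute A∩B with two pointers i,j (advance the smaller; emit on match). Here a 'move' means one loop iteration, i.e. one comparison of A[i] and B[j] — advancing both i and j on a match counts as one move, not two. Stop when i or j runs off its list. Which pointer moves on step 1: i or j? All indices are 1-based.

i

i=1 j=1: 1<13, i++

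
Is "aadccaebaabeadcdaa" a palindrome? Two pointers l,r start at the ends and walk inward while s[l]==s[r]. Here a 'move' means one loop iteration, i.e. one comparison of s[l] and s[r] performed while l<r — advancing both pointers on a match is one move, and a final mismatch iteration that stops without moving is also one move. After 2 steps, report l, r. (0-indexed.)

l=2, r=15

l=0 r=17: 'a'=='a', l++,r--
l=1 r=16: 'a'=='a', l++,r--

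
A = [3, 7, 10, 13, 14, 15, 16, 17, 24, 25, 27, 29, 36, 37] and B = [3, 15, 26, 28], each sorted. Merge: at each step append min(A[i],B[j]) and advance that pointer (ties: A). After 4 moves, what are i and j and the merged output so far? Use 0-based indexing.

i=0 j=0: A[i]=3<=B[j]=3 take 3, i++
i=1 j=0: A[i]=7>B[j]=3 take 3, j++
i=1 j=1: A[i]=7<=B[j]=15 take 7, i++
i=2 j=1: A[i]=10<=B[j]=15 take 10, i++

i=3, j=1, merged so far=[3, 3, 7, 10]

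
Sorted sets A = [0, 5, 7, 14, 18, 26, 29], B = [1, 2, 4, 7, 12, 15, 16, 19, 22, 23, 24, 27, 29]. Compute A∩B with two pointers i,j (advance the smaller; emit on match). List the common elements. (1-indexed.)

intersection = [7, 29]

[i=1,j=1] 0<1 → i++
[i=2,j=1] 5>1 → j++
[i=2,j=2] 5>2 → j++
[i=2,j=3] 5>4 → j++
[i=2,j=4] 5<7 → i++
[i=3,j=4] 7==7 emit → i++,j++
[i=4,j=5] 14>12 → j++
[i=4,j=6] 14<15 → i++
[i=5,j=6] 18>15 → j++
[i=5,j=7] 18>16 → j++
[i=5,j=8] 18<19 → i++
[i=6,j=8] 26>19 → j++
[i=6,j=9] 26>22 → j++
[i=6,j=10] 26>23 → j++
[i=6,j=11] 26>24 → j++
[i=6,j=12] 26<27 → i++
[i=7,j=12] 29>27 → j++
[i=7,j=13] 29==29 emit → i++,j++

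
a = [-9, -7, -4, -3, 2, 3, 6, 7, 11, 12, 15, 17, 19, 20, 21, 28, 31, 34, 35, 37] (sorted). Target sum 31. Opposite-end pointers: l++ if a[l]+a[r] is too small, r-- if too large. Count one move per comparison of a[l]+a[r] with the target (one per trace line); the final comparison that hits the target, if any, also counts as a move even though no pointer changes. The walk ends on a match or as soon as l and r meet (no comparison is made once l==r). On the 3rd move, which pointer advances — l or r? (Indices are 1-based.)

l=1 r=20: -9+37=28 <31, l++
l=2 r=20: -7+37=30 <31, l++
l=3 r=20: -4+37=33 >31, r--

r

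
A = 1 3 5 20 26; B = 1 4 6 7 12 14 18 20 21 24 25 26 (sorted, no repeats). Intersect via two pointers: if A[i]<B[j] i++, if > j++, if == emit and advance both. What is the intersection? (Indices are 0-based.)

intersection = [1, 20, 26]

[i=0,j=0] 1==1 emit → i++,j++
[i=1,j=1] 3<4 → i++
[i=2,j=1] 5>4 → j++
[i=2,j=2] 5<6 → i++
[i=3,j=2] 20>6 → j++
[i=3,j=3] 20>7 → j++
[i=3,j=4] 20>12 → j++
[i=3,j=5] 20>14 → j++
[i=3,j=6] 20>18 → j++
[i=3,j=7] 20==20 emit → i++,j++
[i=4,j=8] 26>21 → j++
[i=4,j=9] 26>24 → j++
[i=4,j=10] 26>25 → j++
[i=4,j=11] 26==26 emit → i++,j++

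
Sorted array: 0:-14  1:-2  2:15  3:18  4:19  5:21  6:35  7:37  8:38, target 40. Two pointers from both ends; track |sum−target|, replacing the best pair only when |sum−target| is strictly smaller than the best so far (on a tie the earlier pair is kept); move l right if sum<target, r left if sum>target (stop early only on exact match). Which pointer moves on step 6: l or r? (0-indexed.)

[0,8] -14+38=24 d=16 * → l++
[1,8] -2+38=36 d=4 * → l++
[2,8] 15+38=53 d=13 → r--
[2,7] 15+37=52 d=12 → r--
[2,6] 15+35=50 d=10 → r--
[2,5] 15+21=36 d=4 → l++

l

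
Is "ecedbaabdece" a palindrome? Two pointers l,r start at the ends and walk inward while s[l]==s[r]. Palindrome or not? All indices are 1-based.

l=1 r=12: 'e'=='e', l++,r--
l=2 r=11: 'c'=='c', l++,r--
l=3 r=10: 'e'=='e', l++,r--
l=4 r=9: 'd'=='d', l++,r--
l=5 r=8: 'b'=='b', l++,r--
l=6 r=7: 'a'=='a', l++,r--

palindrome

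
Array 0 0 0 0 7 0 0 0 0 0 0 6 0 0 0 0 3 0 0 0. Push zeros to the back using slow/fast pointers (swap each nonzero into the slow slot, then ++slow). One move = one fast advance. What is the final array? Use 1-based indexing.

[7, 6, 3, 0, 0, 0, 0, 0, 0, 0, 0, 0, 0, 0, 0, 0, 0, 0, 0, 0]

slow=1 fast=1: a[fast]=0, fast++
slow=1 fast=2: a[fast]=0, fast++
slow=1 fast=3: a[fast]=0, fast++
slow=1 fast=4: a[fast]=0, fast++
slow=1 fast=5: a[fast]=7≠0 swap→a[1]=7, slow++,fast++
slow=2 fast=6: a[fast]=0, fast++
slow=2 fast=7: a[fast]=0, fast++
slow=2 fast=8: a[fast]=0, fast++
slow=2 fast=9: a[fast]=0, fast++
slow=2 fast=10: a[fast]=0, fast++
slow=2 fast=11: a[fast]=0, fast++
slow=2 fast=12: a[fast]=6≠0 swap→a[2]=6, slow++,fast++
slow=3 fast=13: a[fast]=0, fast++
slow=3 fast=14: a[fast]=0, fast++
slow=3 fast=15: a[fast]=0, fast++
slow=3 fast=16: a[fast]=0, fast++
slow=3 fast=17: a[fast]=3≠0 swap→a[3]=3, slow++,fast++
slow=4 fast=18: a[fast]=0, fast++
slow=4 fast=19: a[fast]=0, fast++
slow=4 fast=20: a[fast]=0, fast++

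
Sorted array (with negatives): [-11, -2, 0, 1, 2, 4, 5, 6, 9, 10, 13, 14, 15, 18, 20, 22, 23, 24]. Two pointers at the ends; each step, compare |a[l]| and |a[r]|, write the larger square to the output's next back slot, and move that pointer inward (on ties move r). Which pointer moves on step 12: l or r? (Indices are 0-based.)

[0,17] |-11|<=|24| out[17]=576 → r--
[0,16] |-11|<=|23| out[16]=529 → r--
[0,15] |-11|<=|22| out[15]=484 → r--
[0,14] |-11|<=|20| out[14]=400 → r--
[0,13] |-11|<=|18| out[13]=324 → r--
[0,12] |-11|<=|15| out[12]=225 → r--
[0,11] |-11|<=|14| out[11]=196 → r--
[0,10] |-11|<=|13| out[10]=169 → r--
[0,9] |-11|>|10| out[9]=121 → l++
[1,9] |-2|<=|10| out[8]=100 → r--
[1,8] |-2|<=|9| out[7]=81 → r--
[1,7] |-2|<=|6| out[6]=36 → r--

r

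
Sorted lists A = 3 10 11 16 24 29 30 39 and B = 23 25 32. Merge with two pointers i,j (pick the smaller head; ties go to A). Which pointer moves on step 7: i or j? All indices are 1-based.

j

[i=1,j=1] A[i]=3<=B[j]=23 take 3 → i++
[i=2,j=1] A[i]=10<=B[j]=23 take 10 → i++
[i=3,j=1] A[i]=11<=B[j]=23 take 11 → i++
[i=4,j=1] A[i]=16<=B[j]=23 take 16 → i++
[i=5,j=1] A[i]=24>B[j]=23 take 23 → j++
[i=5,j=2] A[i]=24<=B[j]=25 take 24 → i++
[i=6,j=2] A[i]=29>B[j]=25 take 25 → j++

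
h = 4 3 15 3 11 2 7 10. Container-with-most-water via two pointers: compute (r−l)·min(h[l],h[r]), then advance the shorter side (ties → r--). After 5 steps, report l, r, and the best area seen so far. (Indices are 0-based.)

l=2, r=4, best area=50

[0,7] min(4,10)*7=28 best=28 * → l++
[1,7] min(3,10)*6=18 best=28 → l++
[2,7] min(15,10)*5=50 best=50 * → r--
[2,6] min(15,7)*4=28 best=50 → r--
[2,5] min(15,2)*3=6 best=50 → r--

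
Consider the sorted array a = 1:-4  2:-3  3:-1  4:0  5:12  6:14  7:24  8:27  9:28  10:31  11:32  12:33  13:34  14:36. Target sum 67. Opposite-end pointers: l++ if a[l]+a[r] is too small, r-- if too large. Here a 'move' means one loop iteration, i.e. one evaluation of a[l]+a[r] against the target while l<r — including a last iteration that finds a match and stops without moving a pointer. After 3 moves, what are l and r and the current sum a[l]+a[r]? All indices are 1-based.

[1,14] -4+36=32 <67 → l++
[2,14] -3+36=33 <67 → l++
[3,14] -1+36=35 <67 → l++

l=4, r=14, sum=36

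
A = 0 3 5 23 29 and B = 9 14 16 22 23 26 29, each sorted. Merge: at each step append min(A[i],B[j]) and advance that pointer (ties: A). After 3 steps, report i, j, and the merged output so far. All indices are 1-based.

i=4, j=1, merged so far=[0, 3, 5]

[i=1,j=1] A[i]=0<=B[j]=9 take 0 → i++
[i=2,j=1] A[i]=3<=B[j]=9 take 3 → i++
[i=3,j=1] A[i]=5<=B[j]=9 take 5 → i++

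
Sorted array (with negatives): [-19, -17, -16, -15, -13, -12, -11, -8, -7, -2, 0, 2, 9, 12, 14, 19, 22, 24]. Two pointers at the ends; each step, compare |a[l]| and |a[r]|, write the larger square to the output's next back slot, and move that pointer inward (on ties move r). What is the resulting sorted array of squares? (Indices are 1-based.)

[0, 4, 4, 49, 64, 81, 121, 144, 144, 169, 196, 225, 256, 289, 361, 361, 484, 576]

[1,18] |-19|<=|24| out[18]=576 → r--
[1,17] |-19|<=|22| out[17]=484 → r--
[1,16] |-19|<=|19| out[16]=361 → r--
[1,15] |-19|>|14| out[15]=361 → l++
[2,15] |-17|>|14| out[14]=289 → l++
[3,15] |-16|>|14| out[13]=256 → l++
[4,15] |-15|>|14| out[12]=225 → l++
[5,15] |-13|<=|14| out[11]=196 → r--
[5,14] |-13|>|12| out[10]=169 → l++
[6,14] |-12|<=|12| out[9]=144 → r--
[6,13] |-12|>|9| out[8]=144 → l++
[7,13] |-11|>|9| out[7]=121 → l++
[8,13] |-8|<=|9| out[6]=81 → r--
[8,12] |-8|>|2| out[5]=64 → l++
[9,12] |-7|>|2| out[4]=49 → l++
[10,12] |-2|<=|2| out[3]=4 → r--
[10,11] |-2|>|0| out[2]=4 → l++
[11,11] |0|<=|0| out[1]=0 → r--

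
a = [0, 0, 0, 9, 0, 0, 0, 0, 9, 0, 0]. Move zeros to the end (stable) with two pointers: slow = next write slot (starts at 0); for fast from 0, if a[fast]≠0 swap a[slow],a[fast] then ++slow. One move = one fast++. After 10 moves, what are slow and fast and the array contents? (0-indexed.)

(s=0,f=0) a[fast]=0 → fast++
(s=0,f=1) a[fast]=0 → fast++
(s=0,f=2) a[fast]=0 → fast++
(s=0,f=3) a[fast]=9≠0 swap→a[0]=9 → slow++,fast++
(s=1,f=4) a[fast]=0 → fast++
(s=1,f=5) a[fast]=0 → fast++
(s=1,f=6) a[fast]=0 → fast++
(s=1,f=7) a[fast]=0 → fast++
(s=1,f=8) a[fast]=9≠0 swap→a[1]=9 → slow++,fast++
(s=2,f=9) a[fast]=0 → fast++

slow=2, fast=10, a=[9, 9, 0, 0, 0, 0, 0, 0, 0, 0, 0]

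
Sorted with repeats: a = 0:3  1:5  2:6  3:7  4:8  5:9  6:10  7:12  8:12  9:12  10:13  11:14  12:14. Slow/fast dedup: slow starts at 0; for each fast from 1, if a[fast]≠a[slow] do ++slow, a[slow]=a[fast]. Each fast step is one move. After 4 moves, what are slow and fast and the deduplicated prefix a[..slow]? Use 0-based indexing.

(s=0,f=1) a[fast]=5≠a[slow]=3 write a[1]=5 → slow++,fast++
(s=1,f=2) a[fast]=6≠a[slow]=5 write a[2]=6 → slow++,fast++
(s=2,f=3) a[fast]=7≠a[slow]=6 write a[3]=7 → slow++,fast++
(s=3,f=4) a[fast]=8≠a[slow]=7 write a[4]=8 → slow++,fast++

slow=4, fast=5, prefix=[3, 5, 6, 7, 8]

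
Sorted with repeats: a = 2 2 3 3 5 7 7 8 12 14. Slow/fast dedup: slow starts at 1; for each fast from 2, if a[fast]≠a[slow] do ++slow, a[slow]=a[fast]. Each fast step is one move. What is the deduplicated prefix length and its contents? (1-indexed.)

length 7; prefix = [2, 3, 5, 7, 8, 12, 14]

slow=1 fast=2: a[fast]=2=a[slow] dup, fast++
slow=1 fast=3: a[fast]=3≠a[slow]=2 write a[2]=3, slow++,fast++
slow=2 fast=4: a[fast]=3=a[slow] dup, fast++
slow=2 fast=5: a[fast]=5≠a[slow]=3 write a[3]=5, slow++,fast++
slow=3 fast=6: a[fast]=7≠a[slow]=5 write a[4]=7, slow++,fast++
slow=4 fast=7: a[fast]=7=a[slow] dup, fast++
slow=4 fast=8: a[fast]=8≠a[slow]=7 write a[5]=8, slow++,fast++
slow=5 fast=9: a[fast]=12≠a[slow]=8 write a[6]=12, slow++,fast++
slow=6 fast=10: a[fast]=14≠a[slow]=12 write a[7]=14, slow++,fast++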